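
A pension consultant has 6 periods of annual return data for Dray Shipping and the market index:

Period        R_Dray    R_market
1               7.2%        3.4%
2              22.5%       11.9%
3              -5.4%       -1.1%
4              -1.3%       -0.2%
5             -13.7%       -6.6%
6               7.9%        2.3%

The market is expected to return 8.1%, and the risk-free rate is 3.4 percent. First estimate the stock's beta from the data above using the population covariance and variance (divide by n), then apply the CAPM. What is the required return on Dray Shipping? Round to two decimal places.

Mean R_i = (7.2 + 22.5 − 5.4 − 1.3 − 13.7 + 7.9) / 6 = 2.8667%
Mean R_m = (3.4 + 11.9 − 1.1 − 0.2 − 6.6 + 2.3) / 6 = 1.6167%
Σ(R_i − R̄_i)(R_m − R̄_m) = 379.2133  ⇒  Cov = 379.2133 / 6 = 63.2022
Σ(R_m − R̄_m)² = 187.5883  ⇒  Var(R_m) = 187.5883 / 6 = 31.2647
β = Cov / Var(R_m) = 63.2022 / 31.2647 = 2.0215
MRP = 8.1% − 3.4% = 4.70%
E(R) = R_f + β × MRP = 3.4% + 2.0215 × 4.7% = 12.90%

12.90%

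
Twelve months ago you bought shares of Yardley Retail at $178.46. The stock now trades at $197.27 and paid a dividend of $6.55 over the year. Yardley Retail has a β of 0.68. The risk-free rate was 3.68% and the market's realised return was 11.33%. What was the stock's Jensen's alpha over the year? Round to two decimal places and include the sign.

Realised HPR = (P1 + D1 − P0) / P0 = (197.27 + 6.55 − 178.46) / 178.46 = 25.36 / 178.46 = 14.2105%
MRP = 11.33% − 3.68% = 7.65%
CAPM required = R_f + β·MRP = 3.68% + 0.68 × 7.65% = 8.8820%
α = realised − required = 14.2105% − 8.8820% = +5.33%

+5.33%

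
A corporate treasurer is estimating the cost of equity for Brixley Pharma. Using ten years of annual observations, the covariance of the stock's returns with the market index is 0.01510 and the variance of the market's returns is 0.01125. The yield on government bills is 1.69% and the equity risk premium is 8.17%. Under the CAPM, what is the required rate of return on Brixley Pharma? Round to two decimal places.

β = Cov(R_i, R_m) / Var(R_m) = 0.01510 / 0.01125 = 1.3422
E(R) = R_f + β × MRP = 1.69% + 1.3422 × 8.17% = 12.66%

12.66%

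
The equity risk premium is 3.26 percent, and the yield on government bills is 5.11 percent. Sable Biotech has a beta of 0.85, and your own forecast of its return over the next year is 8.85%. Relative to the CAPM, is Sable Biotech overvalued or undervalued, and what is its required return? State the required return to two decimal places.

Required return = R_f + β·MRP = 5.11% + 0.85 × 3.26% = 7.88%
Forecast 8.85% > required 7.88% → the stock plots above the SML → undervalued.

Undervalued; required return 7.88%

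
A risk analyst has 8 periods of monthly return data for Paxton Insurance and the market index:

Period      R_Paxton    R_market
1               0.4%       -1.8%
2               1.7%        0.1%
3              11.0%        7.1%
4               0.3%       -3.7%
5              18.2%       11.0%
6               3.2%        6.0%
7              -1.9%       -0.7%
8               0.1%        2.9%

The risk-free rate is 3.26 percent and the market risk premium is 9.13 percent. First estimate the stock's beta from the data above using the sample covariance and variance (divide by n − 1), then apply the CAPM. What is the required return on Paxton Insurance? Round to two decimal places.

14.06%

Mean R_i = (0.4 + 1.7 + 11.0 + 0.3 + 18.2 + 3.2 − 1.9 + 0.1) / 8 = 4.1250%
Mean R_m = (-1.8 + 0.1 + 7.1 − 3.7 + 11.0 + 6.0 − 0.7 + 2.9) / 8 = 2.6125%
Σ(R_i − R̄_i)(R_m − R̄_m) = 211.2475  ⇒  Cov = 211.2475 / 7 = 30.1782
Σ(R_m − R̄_m)² = 178.6488  ⇒  Var(R_m) = 178.6488 / 7 = 25.5213
β = Cov / Var(R_m) = 30.1782 / 25.5213 = 1.1825
E(R) = R_f + β × MRP = 3.26% + 1.1825 × 9.13% = 14.06%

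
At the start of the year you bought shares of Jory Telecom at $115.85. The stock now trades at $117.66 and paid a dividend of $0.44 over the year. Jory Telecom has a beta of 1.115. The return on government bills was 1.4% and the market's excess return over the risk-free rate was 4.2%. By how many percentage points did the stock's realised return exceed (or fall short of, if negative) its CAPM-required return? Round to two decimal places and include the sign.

Realised HPR = (P1 + D1 − P0) / P0 = (117.66 + 0.44 − 115.85) / 115.85 = 2.25 / 115.85 = 1.9422%
CAPM required = R_f + β·MRP = 1.4% + 1.115 × 4.2% = 6.0830%
α = realised − required = 1.9422% − 6.0830% = -4.14%

-4.14%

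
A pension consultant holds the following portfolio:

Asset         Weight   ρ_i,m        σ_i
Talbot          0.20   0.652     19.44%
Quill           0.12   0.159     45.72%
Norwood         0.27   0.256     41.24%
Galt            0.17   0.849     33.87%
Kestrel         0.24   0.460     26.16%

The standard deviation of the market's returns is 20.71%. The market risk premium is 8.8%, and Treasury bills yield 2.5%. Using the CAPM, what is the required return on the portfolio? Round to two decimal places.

β_Talbot = 0.652 × 19.44% / 20.71% = 0.6120
β_Quill = 0.159 × 45.72% / 20.71% = 0.3510
β_Norwood = 0.256 × 41.24% / 20.71% = 0.5098
β_Galt = 0.849 × 33.87% / 20.71% = 1.3885
β_Kestrel = 0.460 × 26.16% / 20.71% = 0.5811
β_P = Σ w_i β_i = 0.20×0.6120 + 0.12×0.3510 + 0.27×0.5098 + 0.17×1.3885 + 0.24×0.5811 = 0.6777
E(R_P) = R_f + β_P × MRP = 2.5% + 0.6777 × 8.8% = 8.46%

8.46%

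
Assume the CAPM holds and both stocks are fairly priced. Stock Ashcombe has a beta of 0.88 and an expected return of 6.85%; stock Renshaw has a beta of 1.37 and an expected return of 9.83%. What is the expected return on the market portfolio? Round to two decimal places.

Both satisfy E(R) = R_f + β·MRP, so the slope of the SML is
MRP = (9.83% − 6.85%) / (1.37 − 0.88) = 2.98% / 0.49 = 6.0816%
R_f = E(R_Ashcombe) − β_Ashcombe·MRP = 6.85% − 0.88 × 6.0816% = 1.4982%
E(R_m) = R_f + MRP = 1.4982% + 6.0816% = 7.58%

7.58%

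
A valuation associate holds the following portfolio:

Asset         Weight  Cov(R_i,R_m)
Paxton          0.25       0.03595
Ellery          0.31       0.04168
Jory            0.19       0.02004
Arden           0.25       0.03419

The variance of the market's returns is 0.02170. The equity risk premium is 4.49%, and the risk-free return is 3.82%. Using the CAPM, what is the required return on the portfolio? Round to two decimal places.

10.91%

β_Paxton = 0.03595 / 0.02170 = 1.6567
β_Ellery = 0.04168 / 0.02170 = 1.9207
β_Jory = 0.02004 / 0.02170 = 0.9235
β_Arden = 0.03419 / 0.02170 = 1.5756
β_P = Σ w_i β_i = 0.25×1.6567 + 0.31×1.9207 + 0.19×0.9235 + 0.25×1.5756 = 1.5790
E(R_P) = R_f + β_P × MRP = 3.82% + 1.5790 × 4.49% = 10.91%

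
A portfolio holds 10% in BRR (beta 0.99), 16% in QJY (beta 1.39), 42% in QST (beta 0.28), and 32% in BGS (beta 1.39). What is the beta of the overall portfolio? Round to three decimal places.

β_P = Σ w_i β_i = 0.10×0.99 + 0.16×1.39 + 0.42×0.28 + 0.32×1.39 = 0.8838

0.884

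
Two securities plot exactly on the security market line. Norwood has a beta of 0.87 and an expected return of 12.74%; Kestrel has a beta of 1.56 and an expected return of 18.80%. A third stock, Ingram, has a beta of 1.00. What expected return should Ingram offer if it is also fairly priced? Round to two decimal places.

MRP (SML slope) = (18.80% − 12.74%) / (1.56 − 0.87) = 6.06% / 0.69 = 8.7826%
R_f (intercept) = 12.74% − 0.87 × 8.7826% = 5.0991%
E(R_Ingram) = R_f + β × MRP = 5.0991% + 1.00 × 8.7826% = 13.88%

13.88%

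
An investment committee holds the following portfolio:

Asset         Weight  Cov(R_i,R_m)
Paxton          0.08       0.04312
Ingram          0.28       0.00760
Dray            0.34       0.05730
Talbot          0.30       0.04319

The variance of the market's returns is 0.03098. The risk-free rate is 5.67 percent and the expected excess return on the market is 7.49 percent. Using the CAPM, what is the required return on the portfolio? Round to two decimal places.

14.86%

β_Paxton = 0.04312 / 0.03098 = 1.3919
β_Ingram = 0.00760 / 0.03098 = 0.2453
β_Dray = 0.05730 / 0.03098 = 1.8496
β_Talbot = 0.04319 / 0.03098 = 1.3941
β_P = Σ w_i β_i = 0.08×1.3919 + 0.28×0.2453 + 0.34×1.8496 + 0.30×1.3941 = 1.2271
E(R_P) = R_f + β_P × MRP = 5.67% + 1.2271 × 7.49% = 14.86%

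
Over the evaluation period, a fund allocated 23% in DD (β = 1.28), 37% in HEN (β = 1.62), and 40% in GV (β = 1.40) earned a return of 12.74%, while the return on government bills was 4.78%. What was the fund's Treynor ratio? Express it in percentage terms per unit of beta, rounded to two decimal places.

5.48%

β_P = 0.23×1.28 + 0.37×1.62 + 0.40×1.40 = 1.4538
Treynor = (R_P − R_f) / β_P = (12.74% − 4.78%) / 1.4538 = 7.96% / 1.4538 = 5.48%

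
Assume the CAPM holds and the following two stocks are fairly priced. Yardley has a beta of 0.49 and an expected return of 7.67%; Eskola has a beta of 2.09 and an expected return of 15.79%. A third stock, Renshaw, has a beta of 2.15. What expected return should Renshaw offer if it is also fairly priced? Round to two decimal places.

MRP (SML slope) = (15.79% − 7.67%) / (2.09 − 0.49) = 8.12% / 1.60 = 5.0750%
R_f (intercept) = 7.67% − 0.49 × 5.0750% = 5.1833%
E(R_Renshaw) = R_f + β × MRP = 5.1833% + 2.15 × 5.0750% = 16.09%

16.09%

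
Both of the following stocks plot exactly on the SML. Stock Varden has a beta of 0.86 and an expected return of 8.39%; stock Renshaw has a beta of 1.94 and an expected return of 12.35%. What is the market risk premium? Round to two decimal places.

3.67%

Both satisfy E(R) = R_f + β·MRP, so the slope of the SML is
MRP = (12.35% − 8.39%) / (1.94 − 0.86) = 3.96% / 1.08 = 3.6667%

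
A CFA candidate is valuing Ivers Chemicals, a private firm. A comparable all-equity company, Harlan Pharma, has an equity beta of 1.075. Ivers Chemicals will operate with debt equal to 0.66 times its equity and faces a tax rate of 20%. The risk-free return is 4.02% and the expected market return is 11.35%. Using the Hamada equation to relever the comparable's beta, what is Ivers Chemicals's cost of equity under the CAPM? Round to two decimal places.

β_L = β_U × [1 + (1 − t)(D/E)] = 1.075 × [1 + (1 − 0.20) × 0.66]
    = 1.075 × [1 + 0.80 × 0.66] = 1.075 × 1.5280 = 1.6426
MRP = 11.35% − 4.02% = 7.33%
E(R) = R_f + β_L × MRP = 4.02% + 1.6426 × 7.33% = 16.06%

16.06%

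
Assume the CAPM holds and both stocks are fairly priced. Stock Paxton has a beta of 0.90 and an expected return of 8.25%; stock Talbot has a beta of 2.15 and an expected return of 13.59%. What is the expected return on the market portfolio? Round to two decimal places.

8.68%

Both satisfy E(R) = R_f + β·MRP, so the slope of the SML is
MRP = (13.59% − 8.25%) / (2.15 − 0.90) = 5.34% / 1.25 = 4.2720%
R_f = E(R_Paxton) − β_Paxton·MRP = 8.25% − 0.90 × 4.2720% = 4.4052%
E(R_m) = R_f + MRP = 4.4052% + 4.2720% = 8.68%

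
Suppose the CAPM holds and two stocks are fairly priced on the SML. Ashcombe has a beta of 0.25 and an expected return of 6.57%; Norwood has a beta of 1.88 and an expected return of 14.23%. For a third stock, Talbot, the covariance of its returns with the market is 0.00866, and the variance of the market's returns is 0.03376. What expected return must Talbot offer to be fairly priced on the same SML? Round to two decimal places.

6.60%

MRP = (14.23% − 6.57%) / (1.88 − 0.25) = 4.6994%
R_f = 6.57% − 0.25 × 4.6994% = 5.3952%
β_Talbot = Cov / Var(R_m) = 0.00866 / 0.03376 = 0.2565
E(R_Talbot) = R_f + β × MRP = 5.3952% + 0.2565 × 4.6994% = 6.60%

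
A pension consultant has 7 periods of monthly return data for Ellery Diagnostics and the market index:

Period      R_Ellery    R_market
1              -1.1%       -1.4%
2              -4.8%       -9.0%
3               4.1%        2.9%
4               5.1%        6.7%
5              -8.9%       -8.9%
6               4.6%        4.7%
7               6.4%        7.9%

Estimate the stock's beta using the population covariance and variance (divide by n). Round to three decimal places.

0.803

Mean R_i = (-1.1 − 4.8 + 4.1 + 5.1 − 8.9 + 4.6 + 6.4) / 7 = 0.7714%
Mean R_m = (-1.4 − 9.0 + 2.9 + 6.7 − 8.9 + 4.7 + 7.9) / 7 = 0.4143%
Σ(R_i − R̄_i)(R_m − R̄_m) = 239.9529  ⇒  Cov = 239.9529 / 7 = 34.2790
Σ(R_m − R̄_m)² = 298.7686  ⇒  Var(R_m) = 298.7686 / 7 = 42.6812
β = Cov / Var(R_m) = 34.2790 / 42.6812 = 0.8031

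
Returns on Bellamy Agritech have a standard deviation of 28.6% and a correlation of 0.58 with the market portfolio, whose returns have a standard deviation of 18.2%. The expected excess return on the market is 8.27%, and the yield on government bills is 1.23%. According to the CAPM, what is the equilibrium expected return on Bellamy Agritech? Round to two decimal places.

β = ρ × σ_i / σ_m = 0.58 × 28.6% / 18.2% = 0.9114
E(R) = 1.23% + 0.9114 × 8.27% = 8.77%

8.77%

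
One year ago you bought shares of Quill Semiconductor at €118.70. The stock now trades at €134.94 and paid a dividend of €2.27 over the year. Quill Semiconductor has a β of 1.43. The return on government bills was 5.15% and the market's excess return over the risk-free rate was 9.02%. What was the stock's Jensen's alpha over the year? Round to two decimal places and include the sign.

-2.45%

Realised HPR = (P1 + D1 − P0) / P0 = (134.94 + 2.27 − 118.70) / 118.70 = 18.51 / 118.70 = 15.5939%
CAPM required = R_f + β·MRP = 5.15% + 1.43 × 9.02% = 18.0486%
α = realised − required = 15.5939% − 18.0486% = -2.45%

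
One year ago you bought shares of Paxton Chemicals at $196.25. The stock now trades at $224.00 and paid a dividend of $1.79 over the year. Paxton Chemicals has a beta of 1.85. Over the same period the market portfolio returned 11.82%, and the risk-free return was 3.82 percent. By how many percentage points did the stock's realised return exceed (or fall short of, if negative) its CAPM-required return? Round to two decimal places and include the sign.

Realised HPR = (P1 + D1 − P0) / P0 = (224.00 + 1.79 − 196.25) / 196.25 = 29.54 / 196.25 = 15.0522%
MRP = 11.82% − 3.82% = 8.00%
CAPM required = R_f + β·MRP = 3.82% + 1.85 × 8.00% = 18.6200%
α = realised − required = 15.0522% − 18.6200% = -3.57%

-3.57%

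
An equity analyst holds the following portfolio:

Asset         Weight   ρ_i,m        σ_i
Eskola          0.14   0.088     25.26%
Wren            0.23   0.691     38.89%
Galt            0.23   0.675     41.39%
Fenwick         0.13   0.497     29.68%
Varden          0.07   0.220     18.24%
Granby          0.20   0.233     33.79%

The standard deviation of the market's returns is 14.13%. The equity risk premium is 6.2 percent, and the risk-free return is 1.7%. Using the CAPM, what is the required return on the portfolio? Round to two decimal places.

β_Eskola = 0.088 × 25.26% / 14.13% = 0.1573
β_Wren = 0.691 × 38.89% / 14.13% = 1.9018
β_Galt = 0.675 × 41.39% / 14.13% = 1.9772
β_Fenwick = 0.497 × 29.68% / 14.13% = 1.0439
β_Varden = 0.220 × 18.24% / 14.13% = 0.2840
β_Granby = 0.233 × 33.79% / 14.13% = 0.5572
β_P = Σ w_i β_i = 0.14×0.1573 + 0.23×1.9018 + 0.23×1.9772 + 0.13×1.0439 + 0.07×0.2840 + 0.20×0.5572 = 1.1812
E(R_P) = R_f + β_P × MRP = 1.7% + 1.1812 × 6.2% = 9.02%

9.02%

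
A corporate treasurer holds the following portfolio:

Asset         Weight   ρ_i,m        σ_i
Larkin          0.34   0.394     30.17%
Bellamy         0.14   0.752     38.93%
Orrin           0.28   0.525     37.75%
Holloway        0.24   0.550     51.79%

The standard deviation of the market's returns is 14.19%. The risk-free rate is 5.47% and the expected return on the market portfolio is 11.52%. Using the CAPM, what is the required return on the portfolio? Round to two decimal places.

β_Larkin = 0.394 × 30.17% / 14.19% = 0.8377
β_Bellamy = 0.752 × 38.93% / 14.19% = 2.0631
β_Orrin = 0.525 × 37.75% / 14.19% = 1.3967
β_Holloway = 0.550 × 51.79% / 14.19% = 2.0074
β_P = Σ w_i β_i = 0.34×0.8377 + 0.14×2.0631 + 0.28×1.3967 + 0.24×2.0074 = 1.4465
MRP = 11.52% − 5.47% = 6.05%
E(R_P) = R_f + β_P × MRP = 5.47% + 1.4465 × 6.05% = 14.22%

14.22%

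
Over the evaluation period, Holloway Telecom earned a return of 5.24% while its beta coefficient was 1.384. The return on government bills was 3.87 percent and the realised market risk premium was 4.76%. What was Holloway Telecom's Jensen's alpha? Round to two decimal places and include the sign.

CAPM benchmark = R_f + β(R_m − R_f) = 3.87% + 1.384 × 4.76% = 10.45784%
α = actual − benchmark = 5.24% − 10.45784% = -5.22%

-5.22%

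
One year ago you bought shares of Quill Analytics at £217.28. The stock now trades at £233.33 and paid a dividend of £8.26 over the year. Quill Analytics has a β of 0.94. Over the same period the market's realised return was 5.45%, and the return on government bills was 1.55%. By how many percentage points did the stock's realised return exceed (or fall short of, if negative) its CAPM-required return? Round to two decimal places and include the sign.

Realised HPR = (P1 + D1 − P0) / P0 = (233.33 + 8.26 − 217.28) / 217.28 = 24.31 / 217.28 = 11.1883%
MRP = 5.45% − 1.55% = 3.90%
CAPM required = R_f + β·MRP = 1.55% + 0.94 × 3.90% = 5.2160%
α = realised − required = 11.1883% − 5.2160% = +5.97%

+5.97%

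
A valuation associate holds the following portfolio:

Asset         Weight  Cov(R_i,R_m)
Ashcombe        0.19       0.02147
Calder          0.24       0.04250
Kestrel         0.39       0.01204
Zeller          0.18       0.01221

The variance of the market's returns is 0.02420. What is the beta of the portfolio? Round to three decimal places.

0.875

β_Ashcombe = 0.02147 / 0.02420 = 0.8872
β_Calder = 0.04250 / 0.02420 = 1.7562
β_Kestrel = 0.01204 / 0.02420 = 0.4975
β_Zeller = 0.01221 / 0.02420 = 0.5045
β_P = Σ w_i β_i = 0.19×0.8872 + 0.24×1.7562 + 0.39×0.4975 + 0.18×0.5045 = 0.8749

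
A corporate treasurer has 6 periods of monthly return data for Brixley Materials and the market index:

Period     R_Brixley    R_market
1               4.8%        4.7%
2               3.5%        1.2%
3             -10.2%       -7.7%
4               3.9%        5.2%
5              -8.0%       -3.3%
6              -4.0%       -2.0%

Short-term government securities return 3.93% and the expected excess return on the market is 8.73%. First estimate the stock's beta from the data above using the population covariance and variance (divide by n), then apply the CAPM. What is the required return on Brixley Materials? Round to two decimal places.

Mean R_i = (4.8 + 3.5 − 10.2 + 3.9 − 8.0 − 4.0) / 6 = -1.6667%
Mean R_m = (4.7 + 1.2 − 7.7 + 5.2 − 3.3 − 2.0) / 6 = -0.3167%
Σ(R_i − R̄_i)(R_m − R̄_m) = 156.8133  ⇒  Cov = 156.8133 / 6 = 26.1356
Σ(R_m − R̄_m)² = 124.1483  ⇒  Var(R_m) = 124.1483 / 6 = 20.6914
β = Cov / Var(R_m) = 26.1356 / 20.6914 = 1.2631
E(R) = R_f + β × MRP = 3.93% + 1.2631 × 8.73% = 14.96%

14.96%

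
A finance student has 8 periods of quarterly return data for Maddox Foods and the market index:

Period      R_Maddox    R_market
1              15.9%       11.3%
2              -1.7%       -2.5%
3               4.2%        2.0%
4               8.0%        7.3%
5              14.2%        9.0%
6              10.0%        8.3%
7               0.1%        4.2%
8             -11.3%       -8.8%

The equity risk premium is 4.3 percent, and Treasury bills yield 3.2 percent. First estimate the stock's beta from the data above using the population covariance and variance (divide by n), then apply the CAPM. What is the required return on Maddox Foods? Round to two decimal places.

8.75%

Mean R_i = (15.9 − 1.7 + 4.2 + 8.0 + 14.2 + 10.0 + 0.1 − 11.3) / 8 = 4.9250%
Mean R_m = (11.3 − 2.5 + 2.0 + 7.3 + 9.0 + 8.3 + 4.2 − 8.8) / 8 = 3.8500%
Σ(R_i − R̄_i)(R_m − R̄_m) = 409.6900  ⇒  Cov = 409.6900 / 8 = 51.2113
Σ(R_m − R̄_m)² = 317.6200  ⇒  Var(R_m) = 317.6200 / 8 = 39.7025
β = Cov / Var(R_m) = 51.2113 / 39.7025 = 1.2899
E(R) = R_f + β × MRP = 3.2% + 1.2899 × 4.3% = 8.75%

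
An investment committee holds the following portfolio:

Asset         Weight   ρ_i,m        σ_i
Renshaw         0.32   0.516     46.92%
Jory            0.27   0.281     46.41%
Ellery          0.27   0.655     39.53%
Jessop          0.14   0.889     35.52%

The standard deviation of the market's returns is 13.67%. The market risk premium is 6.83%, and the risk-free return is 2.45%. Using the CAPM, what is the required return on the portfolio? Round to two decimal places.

β_Renshaw = 0.516 × 46.92% / 13.67% = 1.7711
β_Jory = 0.281 × 46.41% / 13.67% = 0.9540
β_Ellery = 0.655 × 39.53% / 13.67% = 1.8941
β_Jessop = 0.889 × 35.52% / 13.67% = 2.3100
β_P = Σ w_i β_i = 0.32×1.7711 + 0.27×0.9540 + 0.27×1.8941 + 0.14×2.3100 = 1.6591
E(R_P) = R_f + β_P × MRP = 2.45% + 1.6591 × 6.83% = 13.78%

13.78%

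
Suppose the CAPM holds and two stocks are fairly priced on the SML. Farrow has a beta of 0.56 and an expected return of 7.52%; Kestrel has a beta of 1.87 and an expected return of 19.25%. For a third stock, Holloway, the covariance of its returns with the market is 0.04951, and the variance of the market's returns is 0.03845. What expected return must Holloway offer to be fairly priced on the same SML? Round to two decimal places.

14.04%

MRP = (19.25% − 7.52%) / (1.87 − 0.56) = 8.9542%
R_f = 7.52% − 0.56 × 8.9542% = 2.5056%
β_Holloway = Cov / Var(R_m) = 0.04951 / 0.03845 = 1.2876
E(R_Holloway) = R_f + β × MRP = 2.5056% + 1.2876 × 8.9542% = 14.04%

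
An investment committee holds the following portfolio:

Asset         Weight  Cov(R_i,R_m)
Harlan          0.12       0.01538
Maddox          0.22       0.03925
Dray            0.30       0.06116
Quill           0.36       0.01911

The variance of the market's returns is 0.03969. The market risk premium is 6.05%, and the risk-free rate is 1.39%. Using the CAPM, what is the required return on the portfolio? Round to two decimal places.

6.83%

β_Harlan = 0.01538 / 0.03969 = 0.3875
β_Maddox = 0.03925 / 0.03969 = 0.9889
β_Dray = 0.06116 / 0.03969 = 1.5409
β_Quill = 0.01911 / 0.03969 = 0.4815
β_P = Σ w_i β_i = 0.12×0.3875 + 0.22×0.9889 + 0.30×1.5409 + 0.36×0.4815 = 0.8997
E(R_P) = R_f + β_P × MRP = 1.39% + 0.8997 × 6.05% = 6.83%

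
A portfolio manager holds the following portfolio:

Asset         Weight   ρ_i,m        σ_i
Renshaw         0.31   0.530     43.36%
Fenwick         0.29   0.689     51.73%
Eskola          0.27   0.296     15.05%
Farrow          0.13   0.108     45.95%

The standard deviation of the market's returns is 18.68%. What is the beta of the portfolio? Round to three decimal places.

β_Renshaw = 0.530 × 43.36% / 18.68% = 1.2302
β_Fenwick = 0.689 × 51.73% / 18.68% = 1.9080
β_Eskola = 0.296 × 15.05% / 18.68% = 0.2385
β_Farrow = 0.108 × 45.95% / 18.68% = 0.2657
β_P = Σ w_i β_i = 0.31×1.2302 + 0.29×1.9080 + 0.27×0.2385 + 0.13×0.2657 = 1.0336

1.034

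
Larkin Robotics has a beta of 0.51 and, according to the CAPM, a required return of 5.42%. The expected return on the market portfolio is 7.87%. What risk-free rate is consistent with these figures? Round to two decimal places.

E(R) = R_f + β(E(R_m) − R_f) = R_f(1 − β) + β·E(R_m)
5.42% = R_f × (1 − 0.51) + 0.51 × 7.87%
5.42% = R_f × 0.49 + 4.0137%
R_f = (5.42% − 4.0137%) / 0.49 = 2.87%

2.87%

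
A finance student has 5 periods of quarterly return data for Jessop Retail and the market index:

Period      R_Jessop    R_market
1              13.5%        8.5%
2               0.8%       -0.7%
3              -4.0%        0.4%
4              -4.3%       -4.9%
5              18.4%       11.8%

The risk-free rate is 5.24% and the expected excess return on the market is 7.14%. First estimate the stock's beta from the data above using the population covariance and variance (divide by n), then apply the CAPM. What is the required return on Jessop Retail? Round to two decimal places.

Mean R_i = (13.5 + 0.8 − 4.0 − 4.3 + 18.4) / 5 = 4.8800%
Mean R_m = (8.5 − 0.7 + 0.4 − 4.9 + 11.8) / 5 = 3.0200%
Σ(R_i − R̄_i)(R_m − R̄_m) = 277.0920  ⇒  Cov = 277.0920 / 5 = 55.4184
Σ(R_m − R̄_m)² = 190.5480  ⇒  Var(R_m) = 190.5480 / 5 = 38.1096
β = Cov / Var(R_m) = 55.4184 / 38.1096 = 1.4542
E(R) = R_f + β × MRP = 5.24% + 1.4542 × 7.14% = 15.62%

15.62%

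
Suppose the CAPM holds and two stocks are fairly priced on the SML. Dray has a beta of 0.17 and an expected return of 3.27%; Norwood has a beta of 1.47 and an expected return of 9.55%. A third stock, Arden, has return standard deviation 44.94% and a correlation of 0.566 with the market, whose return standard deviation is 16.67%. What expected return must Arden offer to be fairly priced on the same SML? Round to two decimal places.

MRP = (9.55% − 3.27%) / (1.47 − 0.17) = 4.8308%
R_f = 3.27% − 0.17 × 4.8308% = 2.4488%
β_Arden = ρ·σ_i/σ_m = 0.566 × 44.94 / 16.67 = 1.5259
E(R_Arden) = R_f + β × MRP = 2.4488% + 1.5259 × 4.8308% = 9.82%

9.82%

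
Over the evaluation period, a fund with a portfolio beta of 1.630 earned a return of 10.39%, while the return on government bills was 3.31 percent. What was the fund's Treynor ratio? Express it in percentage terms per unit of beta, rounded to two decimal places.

Treynor = (R_P − R_f) / β_P = (10.39% − 3.31%) / 1.6300 = 7.08% / 1.6300 = 4.34%

4.34%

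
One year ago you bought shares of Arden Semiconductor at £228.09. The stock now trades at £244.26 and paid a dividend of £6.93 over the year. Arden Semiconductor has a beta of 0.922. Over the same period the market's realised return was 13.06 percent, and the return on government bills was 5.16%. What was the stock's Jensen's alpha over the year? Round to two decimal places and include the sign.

-2.32%

Realised HPR = (P1 + D1 − P0) / P0 = (244.26 + 6.93 − 228.09) / 228.09 = 23.10 / 228.09 = 10.1276%
MRP = 13.06% − 5.16% = 7.90%
CAPM required = R_f + β·MRP = 5.16% + 0.922 × 7.90% = 12.44380%
α = realised − required = 10.1276% − 12.44380% = -2.32%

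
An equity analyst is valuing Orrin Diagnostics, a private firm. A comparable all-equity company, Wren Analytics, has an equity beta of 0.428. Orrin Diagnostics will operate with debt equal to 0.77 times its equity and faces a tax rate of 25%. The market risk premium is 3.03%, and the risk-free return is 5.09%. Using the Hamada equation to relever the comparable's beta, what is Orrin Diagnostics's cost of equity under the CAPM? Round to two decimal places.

7.14%

β_L = β_U × [1 + (1 − t)(D/E)] = 0.428 × [1 + (1 − 0.25) × 0.77]
    = 0.428 × [1 + 0.75 × 0.77] = 0.428 × 1.5775 = 0.6752
E(R) = R_f + β_L × MRP = 5.09% + 0.6752 × 3.03% = 7.14%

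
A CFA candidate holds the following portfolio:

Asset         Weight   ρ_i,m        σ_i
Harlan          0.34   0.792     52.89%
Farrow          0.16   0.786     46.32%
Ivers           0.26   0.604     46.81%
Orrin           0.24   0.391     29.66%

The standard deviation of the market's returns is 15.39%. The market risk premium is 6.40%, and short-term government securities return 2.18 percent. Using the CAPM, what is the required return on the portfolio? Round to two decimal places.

β_Harlan = 0.792 × 52.89% / 15.39% = 2.7218
β_Farrow = 0.786 × 46.32% / 15.39% = 2.3657
β_Ivers = 0.604 × 46.81% / 15.39% = 1.8371
β_Orrin = 0.391 × 29.66% / 15.39% = 0.7535
β_P = Σ w_i β_i = 0.34×2.7218 + 0.16×2.3657 + 0.26×1.8371 + 0.24×0.7535 = 1.9624
E(R_P) = R_f + β_P × MRP = 2.18% + 1.9624 × 6.40% = 14.74%

14.74%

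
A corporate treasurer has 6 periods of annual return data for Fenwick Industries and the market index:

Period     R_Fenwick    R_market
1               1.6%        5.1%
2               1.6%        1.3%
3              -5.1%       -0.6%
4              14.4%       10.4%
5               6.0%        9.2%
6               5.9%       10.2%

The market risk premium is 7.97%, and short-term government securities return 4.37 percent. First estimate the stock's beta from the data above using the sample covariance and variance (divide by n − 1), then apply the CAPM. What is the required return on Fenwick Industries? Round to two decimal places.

13.74%

Mean R_i = (1.6 + 1.6 − 5.1 + 14.4 + 6.0 + 5.9) / 6 = 4.0667%
Mean R_m = (5.1 + 1.3 − 0.6 + 10.4 + 9.2 + 10.2) / 6 = 5.9333%
Σ(R_i − R̄_i)(R_m − R̄_m) = 133.6667  ⇒  Cov = 133.6667 / 5 = 26.7333
Σ(R_m − R̄_m)² = 113.6733  ⇒  Var(R_m) = 113.6733 / 5 = 22.7347
β = Cov / Var(R_m) = 26.7333 / 22.7347 = 1.1759
E(R) = R_f + β × MRP = 4.37% + 1.1759 × 7.97% = 13.74%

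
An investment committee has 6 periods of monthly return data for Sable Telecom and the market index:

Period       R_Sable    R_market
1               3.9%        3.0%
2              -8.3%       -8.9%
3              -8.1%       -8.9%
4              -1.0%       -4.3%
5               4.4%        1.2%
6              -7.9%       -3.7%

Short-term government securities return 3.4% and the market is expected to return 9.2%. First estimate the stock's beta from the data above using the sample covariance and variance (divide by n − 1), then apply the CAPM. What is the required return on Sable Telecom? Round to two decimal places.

Mean R_i = (3.9 − 8.3 − 8.1 − 1.0 + 4.4 − 7.9) / 6 = -2.8333%
Mean R_m = (3.0 − 8.9 − 8.9 − 4.3 + 1.2 − 3.7) / 6 = -3.6000%
Σ(R_i − R̄_i)(R_m − R̄_m) = 135.2700  ⇒  Cov = 135.2700 / 5 = 27.0540
Σ(R_m − R̄_m)² = 123.2800  ⇒  Var(R_m) = 123.2800 / 5 = 24.6560
β = Cov / Var(R_m) = 27.0540 / 24.6560 = 1.0973
MRP = 9.2% − 3.4% = 5.80%
E(R) = R_f + β × MRP = 3.4% + 1.0973 × 5.8% = 9.76%

9.76%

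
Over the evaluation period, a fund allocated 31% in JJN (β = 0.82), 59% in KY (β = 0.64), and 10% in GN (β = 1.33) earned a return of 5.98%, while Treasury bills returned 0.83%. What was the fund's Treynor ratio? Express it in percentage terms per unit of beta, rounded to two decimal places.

6.73%

β_P = 0.31×0.82 + 0.59×0.64 + 0.10×1.33 = 0.7648
Treynor = (R_P − R_f) / β_P = (5.98% − 0.83%) / 0.7648 = 5.15% / 0.7648 = 6.73%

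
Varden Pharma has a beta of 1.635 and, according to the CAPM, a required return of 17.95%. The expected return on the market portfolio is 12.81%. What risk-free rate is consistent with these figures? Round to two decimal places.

4.72%

E(R) = R_f + β(E(R_m) − R_f) = R_f(1 − β) + β·E(R_m)
17.95% = R_f × (1 − 1.635) + 1.635 × 12.81%
17.95% = R_f × -0.635 + 20.94435%
R_f = (17.95% − 20.94435%) / -0.635 = 4.72%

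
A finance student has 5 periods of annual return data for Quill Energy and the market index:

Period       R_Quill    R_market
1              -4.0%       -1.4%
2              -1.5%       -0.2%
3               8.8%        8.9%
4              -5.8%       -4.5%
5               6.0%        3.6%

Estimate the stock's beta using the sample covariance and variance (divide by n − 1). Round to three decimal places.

1.200

Mean R_i = (-4.0 − 1.5 + 8.8 − 5.8 + 6.0) / 5 = 0.7000%
Mean R_m = (-1.4 − 0.2 + 8.9 − 4.5 + 3.6) / 5 = 1.2800%
Σ(R_i − R̄_i)(R_m − R̄_m) = 127.4400  ⇒  Cov = 127.4400 / 4 = 31.8600
Σ(R_m − R̄_m)² = 106.2280  ⇒  Var(R_m) = 106.2280 / 4 = 26.5570
β = Cov / Var(R_m) = 31.8600 / 26.5570 = 1.1997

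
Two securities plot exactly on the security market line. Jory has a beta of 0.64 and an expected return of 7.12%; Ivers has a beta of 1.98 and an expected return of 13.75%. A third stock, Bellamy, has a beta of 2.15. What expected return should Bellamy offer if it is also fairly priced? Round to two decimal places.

14.59%

MRP (SML slope) = (13.75% − 7.12%) / (1.98 − 0.64) = 6.63% / 1.34 = 4.9478%
R_f (intercept) = 7.12% − 0.64 × 4.9478% = 3.9534%
E(R_Bellamy) = R_f + β × MRP = 3.9534% + 2.15 × 4.9478% = 14.59%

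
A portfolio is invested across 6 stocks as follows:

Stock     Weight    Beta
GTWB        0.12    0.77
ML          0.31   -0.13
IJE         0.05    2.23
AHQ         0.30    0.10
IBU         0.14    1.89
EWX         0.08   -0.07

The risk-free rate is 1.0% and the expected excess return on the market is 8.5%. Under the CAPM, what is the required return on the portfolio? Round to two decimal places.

β_P = Σ w_i β_i = 0.12×0.77 + 0.31×-0.13 + 0.05×2.23 + 0.30×0.10 + 0.14×1.89 + 0.08×-0.07 = 0.4526
E(R_P) = R_f + β_P × MRP = 1.0% + 0.4526 × 8.5% = 4.85%

4.85%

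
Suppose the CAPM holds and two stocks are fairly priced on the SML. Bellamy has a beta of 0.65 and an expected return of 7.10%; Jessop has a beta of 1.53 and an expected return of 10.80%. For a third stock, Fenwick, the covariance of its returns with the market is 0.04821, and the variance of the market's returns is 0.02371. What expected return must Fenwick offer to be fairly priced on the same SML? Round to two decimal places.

12.92%

MRP = (10.80% − 7.10%) / (1.53 − 0.65) = 4.2045%
R_f = 7.10% − 0.65 × 4.2045% = 4.3671%
β_Fenwick = Cov / Var(R_m) = 0.04821 / 0.02371 = 2.0333
E(R_Fenwick) = R_f + β × MRP = 4.3671% + 2.0333 × 4.2045% = 12.92%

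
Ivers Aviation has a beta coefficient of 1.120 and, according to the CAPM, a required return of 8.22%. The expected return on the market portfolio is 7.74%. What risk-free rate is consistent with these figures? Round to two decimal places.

E(R) = R_f + β(E(R_m) − R_f) = R_f(1 − β) + β·E(R_m)
8.22% = R_f × (1 − 1.120) + 1.120 × 7.74%
8.22% = R_f × -0.120 + 8.66880%
R_f = (8.22% − 8.66880%) / -0.120 = 3.74%

3.74%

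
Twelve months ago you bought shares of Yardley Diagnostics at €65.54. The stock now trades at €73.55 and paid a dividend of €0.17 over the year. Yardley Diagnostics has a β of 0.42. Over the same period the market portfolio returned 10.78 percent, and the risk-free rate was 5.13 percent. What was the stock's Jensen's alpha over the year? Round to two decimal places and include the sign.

Realised HPR = (P1 + D1 − P0) / P0 = (73.55 + 0.17 − 65.54) / 65.54 = 8.18 / 65.54 = 12.4809%
MRP = 10.78% − 5.13% = 5.65%
CAPM required = R_f + β·MRP = 5.13% + 0.42 × 5.65% = 7.5030%
α = realised − required = 12.4809% − 7.5030% = +4.98%

+4.98%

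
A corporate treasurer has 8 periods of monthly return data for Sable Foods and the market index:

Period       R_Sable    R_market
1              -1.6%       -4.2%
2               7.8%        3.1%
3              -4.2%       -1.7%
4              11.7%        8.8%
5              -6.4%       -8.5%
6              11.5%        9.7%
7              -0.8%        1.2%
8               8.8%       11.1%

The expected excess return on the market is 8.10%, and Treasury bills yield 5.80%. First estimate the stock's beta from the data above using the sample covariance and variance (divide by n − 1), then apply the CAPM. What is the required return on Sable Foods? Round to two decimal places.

13.61%

Mean R_i = (-1.6 + 7.8 − 4.2 + 11.7 − 6.4 + 11.5 − 0.8 + 8.8) / 8 = 3.3500%
Mean R_m = (-4.2 + 3.1 − 1.7 + 8.8 − 8.5 + 9.7 + 1.2 + 11.1) / 8 = 2.4375%
Σ(R_i − R̄_i)(R_m − R̄_m) = 338.3450  ⇒  Cov = 338.3450 / 7 = 48.3350
Σ(R_m − R̄_m)² = 351.0388  ⇒  Var(R_m) = 351.0388 / 7 = 50.1484
β = Cov / Var(R_m) = 48.3350 / 50.1484 = 0.9638
E(R) = R_f + β × MRP = 5.80% + 0.9638 × 8.10% = 13.61%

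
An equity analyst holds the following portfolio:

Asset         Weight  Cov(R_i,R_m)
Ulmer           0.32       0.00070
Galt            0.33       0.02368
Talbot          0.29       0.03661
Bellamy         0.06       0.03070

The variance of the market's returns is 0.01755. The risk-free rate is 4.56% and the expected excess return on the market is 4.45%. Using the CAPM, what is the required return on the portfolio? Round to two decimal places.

β_Ulmer = 0.00070 / 0.01755 = 0.0399
β_Galt = 0.02368 / 0.01755 = 1.3493
β_Talbot = 0.03661 / 0.01755 = 2.0860
β_Bellamy = 0.03070 / 0.01755 = 1.7493
β_P = Σ w_i β_i = 0.32×0.0399 + 0.33×1.3493 + 0.29×2.0860 + 0.06×1.7493 = 1.1679
E(R_P) = R_f + β_P × MRP = 4.56% + 1.1679 × 4.45% = 9.76%

9.76%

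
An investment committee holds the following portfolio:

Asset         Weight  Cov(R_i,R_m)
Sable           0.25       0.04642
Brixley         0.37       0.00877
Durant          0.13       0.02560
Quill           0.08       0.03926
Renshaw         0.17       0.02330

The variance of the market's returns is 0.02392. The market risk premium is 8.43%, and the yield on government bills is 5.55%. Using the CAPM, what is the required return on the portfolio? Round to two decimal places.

14.46%

β_Sable = 0.04642 / 0.02392 = 1.9406
β_Brixley = 0.00877 / 0.02392 = 0.3666
β_Durant = 0.02560 / 0.02392 = 1.0702
β_Quill = 0.03926 / 0.02392 = 1.6413
β_Renshaw = 0.02330 / 0.02392 = 0.9741
β_P = Σ w_i β_i = 0.25×1.9406 + 0.37×0.3666 + 0.13×1.0702 + 0.08×1.6413 + 0.17×0.9741 = 1.0568
E(R_P) = R_f + β_P × MRP = 5.55% + 1.0568 × 8.43% = 14.46%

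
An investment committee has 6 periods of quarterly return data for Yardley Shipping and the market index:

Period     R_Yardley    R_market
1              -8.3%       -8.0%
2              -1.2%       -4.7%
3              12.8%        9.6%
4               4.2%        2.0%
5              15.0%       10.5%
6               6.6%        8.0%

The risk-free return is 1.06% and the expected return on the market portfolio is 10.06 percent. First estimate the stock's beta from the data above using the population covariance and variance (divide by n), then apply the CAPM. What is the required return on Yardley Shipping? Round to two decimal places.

10.74%

Mean R_i = (-8.3 − 1.2 + 12.8 + 4.2 + 15.0 + 6.6) / 6 = 4.8500%
Mean R_m = (-8.0 − 4.7 + 9.6 + 2.0 + 10.5 + 8.0) / 6 = 2.9000%
Σ(R_i − R̄_i)(R_m − R̄_m) = 329.2300  ⇒  Cov = 329.2300 / 6 = 54.8717
Σ(R_m − R̄_m)² = 306.0400  ⇒  Var(R_m) = 306.0400 / 6 = 51.0067
β = Cov / Var(R_m) = 54.8717 / 51.0067 = 1.0758
MRP = 10.06% − 1.06% = 9.00%
E(R) = R_f + β × MRP = 1.06% + 1.0758 × 9.00% = 10.74%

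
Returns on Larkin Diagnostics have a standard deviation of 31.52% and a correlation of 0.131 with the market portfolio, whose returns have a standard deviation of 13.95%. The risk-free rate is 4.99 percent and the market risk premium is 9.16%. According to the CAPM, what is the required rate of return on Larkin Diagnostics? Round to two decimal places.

7.70%

β = ρ × σ_i / σ_m = 0.131 × 31.52% / 13.95% = 0.2960
E(R) = 4.99% + 0.2960 × 9.16% = 7.70%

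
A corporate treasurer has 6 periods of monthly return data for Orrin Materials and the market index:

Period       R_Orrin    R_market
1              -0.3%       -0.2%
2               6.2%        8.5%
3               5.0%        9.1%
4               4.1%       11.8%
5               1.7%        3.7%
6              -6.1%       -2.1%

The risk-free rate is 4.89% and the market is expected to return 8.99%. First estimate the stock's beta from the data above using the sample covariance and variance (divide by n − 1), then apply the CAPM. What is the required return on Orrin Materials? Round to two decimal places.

Mean R_i = (-0.3 + 6.2 + 5.0 + 4.1 + 1.7 − 6.1) / 6 = 1.7667%
Mean R_m = (-0.2 + 8.5 + 9.1 + 11.8 + 3.7 − 2.1) / 6 = 5.1333%
Σ(R_i − R̄_i)(R_m − R̄_m) = 111.3267  ⇒  Cov = 111.3267 / 5 = 22.2653
Σ(R_m − R̄_m)² = 154.3333  ⇒  Var(R_m) = 154.3333 / 5 = 30.8667
β = Cov / Var(R_m) = 22.2653 / 30.8667 = 0.7213
MRP = 8.99% − 4.89% = 4.10%
E(R) = R_f + β × MRP = 4.89% + 0.7213 × 4.10% = 7.85%

7.85%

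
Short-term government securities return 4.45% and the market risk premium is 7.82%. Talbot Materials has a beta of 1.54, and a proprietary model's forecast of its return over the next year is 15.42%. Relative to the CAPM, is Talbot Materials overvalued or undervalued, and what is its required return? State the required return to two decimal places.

Overvalued; required return 16.49%

Required return = R_f + β·MRP = 4.45% + 1.54 × 7.82% = 16.49%
Forecast 15.42% < required 16.49% → the stock plots below the SML → overvalued.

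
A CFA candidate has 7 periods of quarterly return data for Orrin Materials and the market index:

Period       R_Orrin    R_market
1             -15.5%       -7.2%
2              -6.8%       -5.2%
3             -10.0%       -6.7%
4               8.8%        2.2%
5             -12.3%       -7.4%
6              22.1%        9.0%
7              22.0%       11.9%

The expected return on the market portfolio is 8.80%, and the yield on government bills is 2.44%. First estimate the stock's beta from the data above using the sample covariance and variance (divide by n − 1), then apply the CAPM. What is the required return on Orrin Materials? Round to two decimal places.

Mean R_i = (-15.5 − 6.8 − 10.0 + 8.8 − 12.3 + 22.1 + 22.0) / 7 = 1.1857%
Mean R_m = (-7.2 − 5.2 − 6.7 + 2.2 − 7.4 + 9.0 + 11.9) / 7 = -0.4857%
Σ(R_i − R̄_i)(R_m − R̄_m) = 789.0714  ⇒  Cov = 789.0714 / 6 = 131.5119
Σ(R_m − R̄_m)² = 404.3286  ⇒  Var(R_m) = 404.3286 / 6 = 67.3881
β = Cov / Var(R_m) = 131.5119 / 67.3881 = 1.9516
MRP = 8.80% − 2.44% = 6.36%
E(R) = R_f + β × MRP = 2.44% + 1.9516 × 6.36% = 14.85%

14.85%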